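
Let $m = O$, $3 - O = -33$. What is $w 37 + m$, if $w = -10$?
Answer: $-334$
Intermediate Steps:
$O = 36$ ($O = 3 - -33 = 3 + 33 = 36$)
$m = 36$
$w 37 + m = \left(-10\right) 37 + 36 = -370 + 36 = -334$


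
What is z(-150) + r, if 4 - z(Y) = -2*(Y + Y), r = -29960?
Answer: -30556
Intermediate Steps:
z(Y) = 4 + 4*Y (z(Y) = 4 - (-2)*(Y + Y) = 4 - (-2)*2*Y = 4 - (-4)*Y = 4 + 4*Y)
z(-150) + r = (4 + 4*(-150)) - 29960 = (4 - 600) - 29960 = -596 - 29960 = -30556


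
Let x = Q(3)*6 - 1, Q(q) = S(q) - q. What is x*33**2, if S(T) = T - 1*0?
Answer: -1089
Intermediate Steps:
S(T) = T (S(T) = T + 0 = T)
Q(q) = 0 (Q(q) = q - q = 0)
x = -1 (x = 0*6 - 1 = 0 - 1 = -1)
x*33**2 = -1*33**2 = -1*1089 = -1089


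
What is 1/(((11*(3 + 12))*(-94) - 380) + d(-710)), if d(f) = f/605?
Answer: -121/1922832 ≈ -6.2928e-5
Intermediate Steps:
d(f) = f/605 (d(f) = f*(1/605) = f/605)
1/(((11*(3 + 12))*(-94) - 380) + d(-710)) = 1/(((11*(3 + 12))*(-94) - 380) + (1/605)*(-710)) = 1/(((11*15)*(-94) - 380) - 142/121) = 1/((165*(-94) - 380) - 142/121) = 1/((-15510 - 380) - 142/121) = 1/(-15890 - 142/121) = 1/(-1922832/121) = -121/1922832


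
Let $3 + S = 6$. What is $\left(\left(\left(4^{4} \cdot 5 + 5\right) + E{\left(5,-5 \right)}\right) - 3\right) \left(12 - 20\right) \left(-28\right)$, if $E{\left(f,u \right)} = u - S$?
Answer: $285376$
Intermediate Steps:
$S = 3$ ($S = -3 + 6 = 3$)
$E{\left(f,u \right)} = -3 + u$ ($E{\left(f,u \right)} = u - 3 = -3 + u$)
$\left(\left(\left(4^{4} \cdot 5 + 5\right) + E{\left(5,-5 \right)}\right) - 3\right) \left(12 - 20\right) \left(-28\right) = \left(\left(\left(4^{4} \cdot 5 + 5\right) - 8\right) - 3\right) \left(12 - 20\right) \left(-28\right) = \left(\left(\left(256 \cdot 5 + 5\right) - 8\right) - 3\right) \left(-8\right) \left(-28\right) = \left(\left(\left(1280 + 5\right) - 8\right) - 3\right) \left(-8\right) \left(-28\right) = \left(\left(1285 - 8\right) - 3\right) \left(-8\right) \left(-28\right) = \left(1277 - 3\right) \left(-8\right) \left(-28\right) = 1274 \left(-8\right) \left(-28\right) = \left(-10192\right) \left(-28\right) = 285376$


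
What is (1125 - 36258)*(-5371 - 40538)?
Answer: 1612920897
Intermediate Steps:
(1125 - 36258)*(-5371 - 40538) = -35133*(-45909) = 1612920897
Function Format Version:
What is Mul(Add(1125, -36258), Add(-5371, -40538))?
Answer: 1612920897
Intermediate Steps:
Mul(Add(1125, -36258), Add(-5371, -40538)) = Mul(-35133, -45909) = 1612920897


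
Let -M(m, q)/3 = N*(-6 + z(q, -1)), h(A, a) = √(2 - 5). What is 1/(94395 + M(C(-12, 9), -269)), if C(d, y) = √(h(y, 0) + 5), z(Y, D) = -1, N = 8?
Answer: 1/94563 ≈ 1.0575e-5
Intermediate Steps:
h(A, a) = I*√3 (h(A, a) = √(-3) = I*√3)
C(d, y) = √(5 + I*√3) (C(d, y) = √(I*√3 + 5) = √(5 + I*√3))
M(m, q) = 168 (M(m, q) = -24*(-6 - 1) = -24*(-7) = -3*(-56) = 168)
1/(94395 + M(C(-12, 9), -269)) = 1/(94395 + 168) = 1/94563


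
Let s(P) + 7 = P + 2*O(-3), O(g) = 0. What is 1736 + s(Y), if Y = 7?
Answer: 1736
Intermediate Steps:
s(P) = -7 + P (s(P) = -7 + (P + 2*0) = -7 + (P + 0) = -7 + P)
1736 + s(Y) = 1736 + (-7 + 7) = 1736 + 0 = 1736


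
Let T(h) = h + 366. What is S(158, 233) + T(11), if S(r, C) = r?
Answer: 535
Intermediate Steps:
T(h) = 366 + h
S(158, 233) + T(11) = 158 + (366 + 11) = 158 + 377 = 535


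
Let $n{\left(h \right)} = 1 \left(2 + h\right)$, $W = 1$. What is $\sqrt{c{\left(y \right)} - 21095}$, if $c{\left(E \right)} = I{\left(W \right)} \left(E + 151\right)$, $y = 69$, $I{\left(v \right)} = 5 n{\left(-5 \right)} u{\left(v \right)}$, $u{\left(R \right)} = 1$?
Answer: $i \sqrt{24395} \approx 156.19 i$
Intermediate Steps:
$n{\left(h \right)} = 2 + h$
$I{\left(v \right)} = -15$ ($I{\left(v \right)} = 5 \left(2 - 5\right) 1 = 5 \left(-3\right) 1 = \left(-15\right) 1 = -15$)
$c{\left(E \right)} = -2265 - 15 E$ ($c{\left(E \right)} = - 15 \left(E + 151\right) = - 15 \left(151 + E\right) = -2265 - 15 E$)
$\sqrt{c{\left(y \right)} - 21095} = \sqrt{\left(-2265 - 1035\right) - 21095} = \sqrt{-3300 - 21095} = \sqrt{-24395} = i \sqrt{24395}$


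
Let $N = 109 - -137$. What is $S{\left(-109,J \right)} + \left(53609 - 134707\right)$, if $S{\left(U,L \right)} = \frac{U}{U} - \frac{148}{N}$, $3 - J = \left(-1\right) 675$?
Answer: $- \frac{9975005}{123} \approx -81098.0$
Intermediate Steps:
$N = 246$ ($N = 109 + 137 = 246$)
$J = 678$ ($J = 3 - \left(-1\right) 675 = 3 - -675 = 3 + 675 = 678$)
$S{\left(U,L \right)} = \frac{49}{123}$ ($S{\left(U,L \right)} = \frac{U}{U} - \frac{148}{246} = 1 - \frac{74}{123} = \frac{49}{123}$)
$S{\left(-109,J \right)} + \left(53609 - 134707\right) = \frac{49}{123} + \left(53609 - 134707\right) = \frac{49}{123} - 81098 = - \frac{9975005}{123}$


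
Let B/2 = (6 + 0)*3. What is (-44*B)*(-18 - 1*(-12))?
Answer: 9504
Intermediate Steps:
B = 36 (B = 2*((6 + 0)*3) = 2*(6*3) = 2*18 = 36)
(-44*B)*(-18 - 1*(-12)) = (-44*36)*(-18 - 1*(-12)) = -1584*(-18 + 12) = -1584*(-6) = 9504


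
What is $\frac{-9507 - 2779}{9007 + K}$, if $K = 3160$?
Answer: $- \frac{12286}{12167} \approx -1.0098$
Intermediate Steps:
$\frac{-9507 - 2779}{9007 + K} = \frac{-9507 - 2779}{9007 + 3160} = - \frac{12286}{12167}$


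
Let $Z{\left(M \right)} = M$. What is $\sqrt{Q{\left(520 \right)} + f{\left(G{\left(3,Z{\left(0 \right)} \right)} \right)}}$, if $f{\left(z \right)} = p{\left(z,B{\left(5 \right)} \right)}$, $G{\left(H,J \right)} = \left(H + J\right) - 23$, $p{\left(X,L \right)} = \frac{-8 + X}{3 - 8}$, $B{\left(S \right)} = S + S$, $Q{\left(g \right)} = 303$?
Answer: $\frac{\sqrt{7715}}{5} \approx 17.567$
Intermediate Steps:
$B{\left(S \right)} = 2 S$
$p{\left(X,L \right)} = \frac{8}{5} - \frac{X}{5}$ ($p{\left(X,L \right)} = \frac{-8 + X}{-5} = \left(-8 + X\right) \left(- \frac{1}{5}\right) = \frac{8}{5} - \frac{X}{5}$)
$G{\left(H,J \right)} = -23 + H + J$
$f{\left(z \right)} = \frac{8}{5} - \frac{z}{5}$
$\sqrt{Q{\left(520 \right)} + f{\left(G{\left(3,Z{\left(0 \right)} \right)} \right)}} = \sqrt{303 - \left(- \frac{8}{5} + \frac{-23 + 3 + 0}{5}\right)} = \sqrt{303 + \left(\frac{8}{5} - -4\right)} = \sqrt{303 + \left(\frac{8}{5} + 4\right)} = \sqrt{303 + \frac{28}{5}} = \sqrt{\frac{1543}{5}} = \frac{\sqrt{7715}}{5}$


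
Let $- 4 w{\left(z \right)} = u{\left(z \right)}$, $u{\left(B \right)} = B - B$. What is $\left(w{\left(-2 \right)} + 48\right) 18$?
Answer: $864$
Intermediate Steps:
$u{\left(B \right)} = 0$
$w{\left(z \right)} = 0$ ($w{\left(z \right)} = \left(- \frac{1}{4}\right) 0 = 0$)
$\left(w{\left(-2 \right)} + 48\right) 18 = \left(0 + 48\right) 18 = 48 \cdot 18 = 864$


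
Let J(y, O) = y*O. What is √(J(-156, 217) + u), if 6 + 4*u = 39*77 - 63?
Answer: I*√132474/2 ≈ 181.98*I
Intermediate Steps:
u = 1467/2 (u = -3/2 + (39*77 - 63)/4 = -3/2 + (3003 - 63)/4 = -3/2 + (¼)*2940 = -3/2 + 735 = 1467/2 ≈ 733.50)
J(y, O) = O*y
√(J(-156, 217) + u) = √(217*(-156) + 1467/2) = √(-33852 + 1467/2) = √(-66237/2) = I*√132474/2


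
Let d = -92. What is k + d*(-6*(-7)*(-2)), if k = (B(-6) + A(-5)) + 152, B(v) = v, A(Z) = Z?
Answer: 7869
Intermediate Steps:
k = 141 (k = (-6 - 5) + 152 = -11 + 152 = 141)
k + d*(-6*(-7)*(-2)) = 141 - 92*(-6*(-7))*(-2) = 141 - 3864*(-2) = 141 - 92*(-84) = 141 + 7728 = 7869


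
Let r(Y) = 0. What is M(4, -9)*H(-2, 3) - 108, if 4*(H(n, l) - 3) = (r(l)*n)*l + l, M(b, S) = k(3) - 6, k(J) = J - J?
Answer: -261/2 ≈ -130.50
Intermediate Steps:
k(J) = 0
M(b, S) = -6 (M(b, S) = 0 - 6 = -6)
H(n, l) = 3 + l/4 (H(n, l) = 3 + ((0*n)*l + l)/4 = 3 + (0*l + l)/4 = 3 + (0 + l)/4 = 3 + l/4)
M(4, -9)*H(-2, 3) - 108 = -6*(3 + (¼)*3) - 108 = -6*(3 + ¾) - 108 = -6*15/4 - 108 = -45/2 - 108 = -261/2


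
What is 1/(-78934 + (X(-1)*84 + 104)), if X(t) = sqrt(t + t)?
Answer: -39415/3107091506 - 21*I*sqrt(2)/1553545753 ≈ -1.2686e-5 - 1.9117e-8*I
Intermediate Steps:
X(t) = sqrt(2)*sqrt(t) (X(t) = sqrt(2*t) = sqrt(2)*sqrt(t))
1/(-78934 + (X(-1)*84 + 104)) = 1/(-78934 + ((sqrt(2)*sqrt(-1))*84 + 104)) = 1/(-78934 + ((sqrt(2)*I)*84 + 104)) = 1/(-78934 + ((I*sqrt(2))*84 + 104)) = 1/(-78934 + (84*I*sqrt(2) + 104)) = 1/(-78934 + (104 + 84*I*sqrt(2))) = 1/(-78830 + 84*I*sqrt(2))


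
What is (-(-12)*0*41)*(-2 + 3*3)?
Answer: 0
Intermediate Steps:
(-(-12)*0*41)*(-2 + 3*3) = (-3*0*41)*(-2 + 9) = (0*41)*7 = 0*7 = 0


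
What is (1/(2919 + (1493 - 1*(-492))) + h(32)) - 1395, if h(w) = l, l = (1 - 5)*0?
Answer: -6841079/4904 ≈ -1395.0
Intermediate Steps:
l = 0 (l = -4*0 = 0)
h(w) = 0
(1/(2919 + (1493 - 1*(-492))) + h(32)) - 1395 = (1/(2919 + (1493 - 1*(-492))) + 0) - 1395 = (1/(2919 + (1493 + 492)) + 0) - 1395 = (1/(2919 + 1985) + 0) - 1395 = (1/4904 + 0) - 1395 = 1/4904 - 1395 = -6841079/4904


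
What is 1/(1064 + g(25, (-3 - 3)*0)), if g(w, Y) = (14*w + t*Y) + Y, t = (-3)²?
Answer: 1/1414 ≈ 0.00070721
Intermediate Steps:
t = 9
g(w, Y) = 10*Y + 14*w (g(w, Y) = (14*w + 9*Y) + Y = (9*Y + 14*w) + Y = 10*Y + 14*w)
1/(1064 + g(25, (-3 - 3)*0)) = 1/(1064 + (10*((-3 - 3)*0) + 14*25)) = 1/(1064 + (10*(-6*0) + 350)) = 1/(1064 + (10*0 + 350)) = 1/(1064 + (0 + 350)) = 1/(1064 + 350) = 1/1414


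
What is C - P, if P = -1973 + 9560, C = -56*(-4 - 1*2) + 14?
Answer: -7237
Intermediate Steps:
C = 350 (C = -56*(-4 - 2) + 14 = -56*(-6) + 14 = 336 + 14 = 350)
P = 7587
C - P = 350 - 1*7587 = 350 - 7587 = -7237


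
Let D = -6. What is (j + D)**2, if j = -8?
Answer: 196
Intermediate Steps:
(j + D)**2 = (-8 - 6)**2 = (-14)**2 = 196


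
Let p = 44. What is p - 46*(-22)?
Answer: 1056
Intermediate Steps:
p - 46*(-22) = 44 - 46*(-22) = 44 + 1012 = 1056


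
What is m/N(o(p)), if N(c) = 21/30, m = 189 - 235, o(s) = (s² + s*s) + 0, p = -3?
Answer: -460/7 ≈ -65.714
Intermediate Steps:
o(s) = 2*s² (o(s) = (s² + s²) + 0 = 2*s² + 0 = 2*s²)
m = -46
N(c) = 7/10 (N(c) = 21*(1/30) = 7/10)
m/N(o(p)) = -46/7/10 = -46*10/7 = -460/7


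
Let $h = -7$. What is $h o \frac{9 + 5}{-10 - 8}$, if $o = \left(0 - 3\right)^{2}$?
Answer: $49$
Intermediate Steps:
$o = 9$ ($o = \left(-3\right)^{2} = 9$)
$h o \frac{9 + 5}{-10 - 8} = \left(-7\right) 9 \frac{9 + 5}{-10 - 8} = - 63 \frac{14}{-18} = - 63 \cdot 14 \left(- \frac{1}{18}\right) = \left(-63\right) \left(- \frac{7}{9}\right) = 49$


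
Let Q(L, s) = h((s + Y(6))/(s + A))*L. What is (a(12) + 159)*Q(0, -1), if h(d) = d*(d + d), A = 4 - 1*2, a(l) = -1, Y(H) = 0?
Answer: 0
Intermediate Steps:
A = 2 (A = 4 - 2 = 2)
h(d) = 2*d² (h(d) = d*(2*d) = 2*d²)
Q(L, s) = 2*L*s²/(2 + s)² (Q(L, s) = (2*((s + 0)/(s + 2))²)*L = (2*(s/(2 + s))²)*L = (2*(s²/(2 + s)²))*L = (2*s²/(2 + s)²)*L = 2*L*s²/(2 + s)²)
(a(12) + 159)*Q(0, -1) = (-1 + 159)*(2*0*(-1)²/(2 - 1)²) = 158*(2*0*1/1²) = 158*(2*0*1*1) = 158*0 = 0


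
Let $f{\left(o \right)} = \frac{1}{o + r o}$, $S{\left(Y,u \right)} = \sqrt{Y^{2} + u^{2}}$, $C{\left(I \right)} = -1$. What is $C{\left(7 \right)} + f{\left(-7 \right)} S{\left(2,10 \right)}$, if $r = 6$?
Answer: $-1 - \frac{2 \sqrt{26}}{49} \approx -1.2081$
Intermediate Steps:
$f{\left(o \right)} = \frac{1}{7 o}$ ($f{\left(o \right)} = \frac{1}{o + 6 o} = \frac{1}{7 o}$)
$C{\left(7 \right)} + f{\left(-7 \right)} S{\left(2,10 \right)} = -1 + \frac{1}{7 \left(-7\right)} \sqrt{2^{2} + 10^{2}} = -1 + \frac{1}{7} \left(- \frac{1}{7}\right) \sqrt{4 + 100} = -1 - \frac{\sqrt{104}}{49} = -1 - \frac{2 \sqrt{26}}{49}$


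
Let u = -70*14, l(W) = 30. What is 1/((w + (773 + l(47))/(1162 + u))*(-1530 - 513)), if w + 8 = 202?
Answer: -182/73774773 ≈ -2.4670e-6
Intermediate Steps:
w = 194 (w = -8 + 202 = 194)
u = -980
1/((w + (773 + l(47))/(1162 + u))*(-1530 - 513)) = 1/((194 + (773 + 30)/(1162 - 980))*(-1530 - 513)) = 1/((194 + 803/182)*(-2043)) = 1/((36111/182)*(-2043)) = 1/(-73774773/182) = -182/73774773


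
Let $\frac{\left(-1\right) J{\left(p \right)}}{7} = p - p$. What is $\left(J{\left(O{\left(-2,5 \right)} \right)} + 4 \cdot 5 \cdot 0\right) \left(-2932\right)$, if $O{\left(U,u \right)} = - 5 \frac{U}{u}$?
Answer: $0$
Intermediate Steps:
$O{\left(U,u \right)} = - \frac{5 U}{u}$
$J{\left(p \right)} = 0$ ($J{\left(p \right)} = - 7 \left(p - p\right) = \left(-7\right) 0 = 0$)
$\left(J{\left(O{\left(-2,5 \right)} \right)} + 4 \cdot 5 \cdot 0\right) \left(-2932\right) = \left(0 + 4 \cdot 5 \cdot 0\right) \left(-2932\right) = \left(0 + 4 \cdot 0\right) \left(-2932\right) = \left(0 + 0\right) \left(-2932\right) = 0 \left(-2932\right) = 0$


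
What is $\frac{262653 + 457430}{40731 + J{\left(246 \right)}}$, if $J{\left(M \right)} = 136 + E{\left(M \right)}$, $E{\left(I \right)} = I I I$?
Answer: $\frac{720083}{14927803} \approx 0.048238$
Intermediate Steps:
$E{\left(I \right)} = I^{3}$ ($E{\left(I \right)} = I^{2} I = I^{3}$)
$J{\left(M \right)} = 136 + M^{3}$
$\frac{262653 + 457430}{40731 + J{\left(246 \right)}} = \frac{262653 + 457430}{40731 + \left(136 + 246^{3}\right)} = \frac{720083}{40731 + \left(136 + 14886936\right)} = \frac{720083}{40731 + 14887072} = \frac{720083}{14927803}$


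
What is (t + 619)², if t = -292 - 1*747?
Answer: 176400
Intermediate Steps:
t = -1039 (t = -292 - 747 = -1039)
(t + 619)² = (-1039 + 619)² = (-420)² = 176400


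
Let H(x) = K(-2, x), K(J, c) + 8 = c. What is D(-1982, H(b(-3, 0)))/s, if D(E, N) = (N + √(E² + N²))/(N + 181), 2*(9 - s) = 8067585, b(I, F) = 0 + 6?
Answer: 4/1444094493 - 4*√982082/1444094493 ≈ -2.7422e-6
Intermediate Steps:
b(I, F) = 6
s = -8067567/2 (s = 9 - ½*8067585 = 9 - 8067585/2 = -8067567/2 ≈ -4.0338e+6)
K(J, c) = -8 + c
H(x) = -8 + x
D(E, N) = (N + √(E² + N²))/(181 + N)
D(-1982, H(b(-3, 0)))/s = (((-8 + 6) + √((-1982)² + (-8 + 6)²))/(181 + (-8 + 6)))/(-8067567/2) = ((-2 + √(3928324 + (-2)²))/(181 - 2))*(-2/8067567) = ((-2 + √(3928324 + 4))/179)*(-2/8067567) = ((-2 + √3928328)/179)*(-2/8067567) = ((-2 + 2*√982082)/179)*(-2/8067567) = (-2/179 + 2*√982082/179)*(-2/8067567) = 4/1444094493 - 4*√982082/1444094493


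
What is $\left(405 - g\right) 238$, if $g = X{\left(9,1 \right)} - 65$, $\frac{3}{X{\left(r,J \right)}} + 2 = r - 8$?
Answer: $112574$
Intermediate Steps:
$X{\left(r,J \right)} = \frac{3}{-10 + r}$ ($X{\left(r,J \right)} = \frac{3}{-2 + \left(r - 8\right)} = \frac{3}{-2 + \left(-8 + r\right)} = \frac{3}{-10 + r}$)
$g = -68$ ($g = \frac{3}{-10 + 9} - 65 = \frac{3}{-1} - 65 = 3 \left(-1\right) - 65 = -3 - 65 = -68$)
$\left(405 - g\right) 238 = \left(405 - -68\right) 238 = \left(405 + 68\right) 238 = 473 \cdot 238 = 112574$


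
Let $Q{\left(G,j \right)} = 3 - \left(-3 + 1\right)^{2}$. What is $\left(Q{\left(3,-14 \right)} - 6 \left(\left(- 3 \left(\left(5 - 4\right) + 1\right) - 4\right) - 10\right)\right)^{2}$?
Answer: $14161$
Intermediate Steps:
$Q{\left(G,j \right)} = -1$ ($Q{\left(G,j \right)} = 3 - \left(-2\right)^{2} = 3 - 4 = -1$)
$\left(Q{\left(3,-14 \right)} - 6 \left(\left(- 3 \left(\left(5 - 4\right) + 1\right) - 4\right) - 10\right)\right)^{2} = \left(-1 - 6 \left(\left(- 3 \left(\left(5 - 4\right) + 1\right) - 4\right) - 10\right)\right)^{2} = \left(-1 - 6 \left(\left(- 3 \left(1 + 1\right) - 4\right) - 10\right)\right)^{2} = \left(-1 - 6 \left(\left(\left(-3\right) 2 - 4\right) - 10\right)\right)^{2} = \left(-1 - 6 \left(\left(-6 - 4\right) - 10\right)\right)^{2} = \left(-1 - 6 \left(-10 - 10\right)\right)^{2} = \left(-1 - -120\right)^{2} = \left(-1 + 120\right)^{2} = 119^{2} = 14161$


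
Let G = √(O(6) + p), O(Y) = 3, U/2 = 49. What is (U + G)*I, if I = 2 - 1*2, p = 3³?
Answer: 0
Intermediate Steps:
U = 98 (U = 2*49 = 98)
p = 27
I = 0 (I = 2 - 2 = 0)
G = √30 (G = √(3 + 27) = √30 ≈ 5.4772)
(U + G)*I = (98 + √30)*0 = 0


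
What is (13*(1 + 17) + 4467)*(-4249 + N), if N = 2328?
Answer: -9030621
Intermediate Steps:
(13*(1 + 17) + 4467)*(-4249 + N) = (13*(1 + 17) + 4467)*(-4249 + 2328) = (13*18 + 4467)*(-1921) = (234 + 4467)*(-1921) = 4701*(-1921) = -9030621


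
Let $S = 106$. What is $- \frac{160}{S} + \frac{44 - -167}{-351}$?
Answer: $- \frac{39263}{18603} \approx -2.1106$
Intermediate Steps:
$- \frac{160}{S} + \frac{44 - -167}{-351} = - \frac{160}{106} + \frac{44 - -167}{-351} = \left(-160\right) \frac{1}{106} + \left(44 + 167\right) \left(- \frac{1}{351}\right) = - \frac{80}{53} + 211 \left(- \frac{1}{351}\right) = - \frac{80}{53} - \frac{211}{351} = - \frac{39263}{18603}$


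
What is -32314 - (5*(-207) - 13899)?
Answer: -17380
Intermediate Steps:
-32314 - (5*(-207) - 13899) = -32314 - (-1035 - 13899) = -32314 - 1*(-14934) = -32314 + 14934 = -17380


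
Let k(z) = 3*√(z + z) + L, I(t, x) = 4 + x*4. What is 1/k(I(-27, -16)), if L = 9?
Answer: 1/129 - 2*I*√30/387 ≈ 0.0077519 - 0.028306*I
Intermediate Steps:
I(t, x) = 4 + 4*x
k(z) = 9 + 3*√2*√z (k(z) = 3*√(z + z) + 9 = 3*√(2*z) + 9 = 3*(√2*√z) + 9 = 3*√2*√z + 9 = 9 + 3*√2*√z)
1/k(I(-27, -16)) = 1/(9 + 3*√2*√(4 + 4*(-16))) = 1/(9 + 3*√2*√(4 - 64)) = 1/(9 + 3*√2*√(-60)) = 1/(9 + 3*√2*(2*I*√15)) = 1/(9 + 6*I*√30)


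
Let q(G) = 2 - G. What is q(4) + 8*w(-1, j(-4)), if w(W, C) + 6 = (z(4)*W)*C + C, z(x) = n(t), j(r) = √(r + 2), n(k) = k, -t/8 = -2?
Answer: -50 - 120*I*√2 ≈ -50.0 - 169.71*I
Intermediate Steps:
t = 16 (t = -8*(-2) = 16)
j(r) = √(2 + r)
z(x) = 16
w(W, C) = -6 + C + 16*C*W (w(W, C) = -6 + ((16*W)*C + C) = -6 + (16*C*W + C) = -6 + (C + 16*C*W) = -6 + C + 16*C*W)
q(4) + 8*w(-1, j(-4)) = (2 - 1*4) + 8*(-6 + √(2 - 4) + 16*√(2 - 4)*(-1)) = (2 - 4) + 8*(-6 + √(-2) + 16*√(-2)*(-1)) = -2 + 8*(-6 + I*√2 + 16*(I*√2)*(-1)) = -2 + 8*(-6 + I*√2 - 16*I*√2) = -2 + 8*(-6 - 15*I*√2) = -2 + (-48 - 120*I*√2) = -50 - 120*I*√2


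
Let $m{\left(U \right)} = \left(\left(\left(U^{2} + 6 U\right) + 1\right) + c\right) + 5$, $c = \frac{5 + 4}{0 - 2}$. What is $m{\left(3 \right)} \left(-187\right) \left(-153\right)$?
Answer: $\frac{1630827}{2} \approx 8.1541 \cdot 10^{5}$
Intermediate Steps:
$c = - \frac{9}{2}$ ($c = \frac{9}{-2} = 9 \left(- \frac{1}{2}\right) = - \frac{9}{2} \approx -4.5$)
$m{\left(U \right)} = \frac{3}{2} + U^{2} + 6 U$ ($m{\left(U \right)} = \left(\left(\left(U^{2} + 6 U\right) + 1\right) - \frac{9}{2}\right) + 5 = \left(\left(1 + U^{2} + 6 U\right) - \frac{9}{2}\right) + 5 = \left(- \frac{7}{2} + U^{2} + 6 U\right) + 5 = \frac{3}{2} + U^{2} + 6 U$)
$m{\left(3 \right)} \left(-187\right) \left(-153\right) = \left(\frac{3}{2} + 3^{2} + 6 \cdot 3\right) \left(-187\right) \left(-153\right) = \left(\frac{3}{2} + 9 + 18\right) \left(-187\right) \left(-153\right) = \frac{57}{2} \left(-187\right) \left(-153\right) = \left(- \frac{10659}{2}\right) \left(-153\right) = \frac{1630827}{2}$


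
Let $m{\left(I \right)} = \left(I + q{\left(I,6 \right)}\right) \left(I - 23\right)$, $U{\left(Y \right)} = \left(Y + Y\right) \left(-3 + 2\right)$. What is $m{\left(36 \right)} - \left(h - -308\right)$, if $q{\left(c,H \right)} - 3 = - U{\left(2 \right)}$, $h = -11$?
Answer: $262$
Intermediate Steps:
$U{\left(Y \right)} = - 2 Y$ ($U{\left(Y \right)} = 2 Y \left(-1\right) = - 2 Y$)
$q{\left(c,H \right)} = 7$ ($q{\left(c,H \right)} = 3 - \left(-2\right) 2 = 3 - -4 = 3 + 4 = 7$)
$m{\left(I \right)} = \left(-23 + I\right) \left(7 + I\right)$ ($m{\left(I \right)} = \left(I + 7\right) \left(I - 23\right) = \left(7 + I\right) \left(-23 + I\right) = \left(-23 + I\right) \left(7 + I\right)$)
$m{\left(36 \right)} - \left(h - -308\right) = \left(-161 + 36^{2} - 576\right) - \left(-11 - -308\right) = \left(-161 + 1296 - 576\right) - \left(-11 + 308\right) = 559 - 297 = 262$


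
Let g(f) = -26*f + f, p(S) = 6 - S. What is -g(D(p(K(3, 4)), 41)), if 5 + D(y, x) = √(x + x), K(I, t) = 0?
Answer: -125 + 25*√82 ≈ 101.38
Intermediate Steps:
D(y, x) = -5 + √2*√x (D(y, x) = -5 + √(x + x) = -5 + √(2*x) = -5 + √2*√x)
g(f) = -25*f
-g(D(p(K(3, 4)), 41)) = -(-25)*(-5 + √2*√41) = -(-25)*(-5 + √82) = -(125 - 25*√82) = -125 + 25*√82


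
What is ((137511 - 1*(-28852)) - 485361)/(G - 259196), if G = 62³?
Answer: 159499/10434 ≈ 15.286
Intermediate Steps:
G = 238328
((137511 - 1*(-28852)) - 485361)/(G - 259196) = ((137511 - 1*(-28852)) - 485361)/(238328 - 259196) = ((137511 + 28852) - 485361)/(-20868) = (166363 - 485361)*(-1/20868) = -318998*(-1/20868) = 159499/10434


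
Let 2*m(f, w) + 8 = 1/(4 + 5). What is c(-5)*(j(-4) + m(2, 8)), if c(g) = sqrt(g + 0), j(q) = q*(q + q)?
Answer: 505*I*sqrt(5)/18 ≈ 62.734*I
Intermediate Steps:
j(q) = 2*q**2 (j(q) = q*(2*q) = 2*q**2)
c(g) = sqrt(g)
m(f, w) = -71/18 (m(f, w) = -4 + 1/(2*(4 + 5)) = -4 + (1/2)/9 = -4 + (1/2)*(1/9) = -4 + 1/18 = -71/18)
c(-5)*(j(-4) + m(2, 8)) = sqrt(-5)*(2*(-4)**2 - 71/18) = (I*sqrt(5))*(2*16 - 71/18) = (I*sqrt(5))*(32 - 71/18) = (I*sqrt(5))*(505/18) = 505*I*sqrt(5)/18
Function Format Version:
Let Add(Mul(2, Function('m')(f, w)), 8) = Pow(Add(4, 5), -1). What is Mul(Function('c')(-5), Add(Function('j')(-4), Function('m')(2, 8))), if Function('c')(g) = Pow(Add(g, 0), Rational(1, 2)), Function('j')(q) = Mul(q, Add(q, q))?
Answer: Mul(Rational(505, 18), I, Pow(5, Rational(1, 2))) ≈ Mul(62.734, I)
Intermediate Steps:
Function('j')(q) = Mul(2, Pow(q, 2)) (Function('j')(q) = Mul(q, Mul(2, q)) = Mul(2, Pow(q, 2)))
Function('c')(g) = Pow(g, Rational(1, 2))
Function('m')(f, w) = Rational(-71, 18) (Function('m')(f, w) = Add(-4, Mul(Rational(1, 2), Pow(Add(4, 5), -1))) = Add(-4, Mul(Rational(1, 2), Pow(9, -1))) = Add(-4, Mul(Rational(1, 2), Rational(1, 9))) = Add(-4, Rational(1, 18)) = Rational(-71, 18))
Mul(Function('c')(-5), Add(Function('j')(-4), Function('m')(2, 8))) = Mul(Pow(-5, Rational(1, 2)), Add(Mul(2, Pow(-4, 2)), Rational(-71, 18))) = Mul(Mul(I, Pow(5, Rational(1, 2))), Add(Mul(2, 16), Rational(-71, 18))) = Mul(Mul(I, Pow(5, Rational(1, 2))), Add(32, Rational(-71, 18))) = Mul(Mul(I, Pow(5, Rational(1, 2))), Rational(505, 18)) = Mul(Rational(505, 18), I, Pow(5, Rational(1, 2)))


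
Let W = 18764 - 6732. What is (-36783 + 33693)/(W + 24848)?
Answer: -309/3688 ≈ -0.083785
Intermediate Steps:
W = 12032
(-36783 + 33693)/(W + 24848) = (-36783 + 33693)/(12032 + 24848) = -3090/36880 = -3090*1/36880 = -309/3688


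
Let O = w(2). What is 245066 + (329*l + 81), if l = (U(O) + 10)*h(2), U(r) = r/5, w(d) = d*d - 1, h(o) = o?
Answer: 1260609/5 ≈ 2.5212e+5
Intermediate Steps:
w(d) = -1 + d² (w(d) = d² - 1 = -1 + d²)
O = 3 (O = -1 + 2² = -1 + 4 = 3)
U(r) = r/5 (U(r) = r*(⅕) = r/5)
l = 106/5 (l = ((⅕)*3 + 10)*2 = (⅗ + 10)*2 = (53/5)*2 = 106/5 ≈ 21.200)
245066 + (329*l + 81) = 245066 + (329*(106/5) + 81) = 245066 + (34874/5 + 81) = 245066 + 35279/5 = 1260609/5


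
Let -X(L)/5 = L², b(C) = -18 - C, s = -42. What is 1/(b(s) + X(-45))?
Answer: -1/10101 ≈ -9.9000e-5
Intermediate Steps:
X(L) = -5*L²
1/(b(s) + X(-45)) = 1/((-18 - 1*(-42)) - 5*(-45)²) = 1/((-18 + 42) - 5*2025) = 1/(24 - 10125) = 1/(-10101) = -1/10101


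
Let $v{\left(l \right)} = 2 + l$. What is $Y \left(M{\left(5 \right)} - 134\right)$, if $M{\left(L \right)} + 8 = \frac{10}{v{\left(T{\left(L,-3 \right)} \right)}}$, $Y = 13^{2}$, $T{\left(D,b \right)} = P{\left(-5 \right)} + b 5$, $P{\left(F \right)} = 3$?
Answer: $-24167$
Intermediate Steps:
$T{\left(D,b \right)} = 3 + 5 b$ ($T{\left(D,b \right)} = 3 + b 5 = 3 + 5 b$)
$Y = 169$
$M{\left(L \right)} = -9$ ($M{\left(L \right)} = -8 + \frac{10}{2 + \left(3 + 5 \left(-3\right)\right)} = -8 + \frac{10}{2 + \left(3 - 15\right)} = -8 + \frac{10}{2 - 12} = -8 + \frac{10}{-10} = -8 + 10 \left(- \frac{1}{10}\right) = -8 - 1 = -9$)
$Y \left(M{\left(5 \right)} - 134\right) = 169 \left(-9 - 134\right) = 169 \left(-143\right) = -24167$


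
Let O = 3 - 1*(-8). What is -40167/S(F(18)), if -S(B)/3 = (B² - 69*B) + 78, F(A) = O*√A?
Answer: -1678088/293329 - 3387417*√2/586658 ≈ -13.887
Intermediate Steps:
O = 11 (O = 3 + 8 = 11)
F(A) = 11*√A
S(B) = -234 - 3*B² + 207*B (S(B) = -3*((B² - 69*B) + 78) = -3*(78 + B² - 69*B) = -234 - 3*B² + 207*B)
-40167/S(F(18)) = -40167/(-234 - 3*(11*√18)² + 207*(11*√18)) = -40167/(-234 - 3*(11*(3*√2))² + 207*(11*(3*√2))) = -40167/(-234 - 3*(33*√2)² + 207*(33*√2)) = -40167/(-234 - 3*2178 + 6831*√2) = -40167/(-234 - 6534 + 6831*√2) = -40167/(-6768 + 6831*√2)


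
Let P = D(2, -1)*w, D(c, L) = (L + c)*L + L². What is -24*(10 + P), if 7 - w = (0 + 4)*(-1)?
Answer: -240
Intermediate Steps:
D(c, L) = L² + L*(L + c) (D(c, L) = L*(L + c) + L² = L² + L*(L + c))
w = 11 (w = 7 - (0 + 4)*(-1) = 7 - 4*(-1) = 7 - 1*(-4) = 7 + 4 = 11)
P = 0 (P = -(2 + 2*(-1))*11 = -(2 - 2)*11 = -1*0*11 = 0*11 = 0)
-24*(10 + P) = -24*(10 + 0) = -24*10 = -240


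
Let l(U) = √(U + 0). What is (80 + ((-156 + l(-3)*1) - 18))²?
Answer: (94 - I*√3)² ≈ 8833.0 - 325.63*I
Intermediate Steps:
l(U) = √U
(80 + ((-156 + l(-3)*1) - 18))² = (80 + ((-156 + √(-3)*1) - 18))² = (80 + ((-156 + (I*√3)*1) - 18))² = (80 + ((-156 + I*√3) - 18))² = (80 + (-174 + I*√3))² = (-94 + I*√3)²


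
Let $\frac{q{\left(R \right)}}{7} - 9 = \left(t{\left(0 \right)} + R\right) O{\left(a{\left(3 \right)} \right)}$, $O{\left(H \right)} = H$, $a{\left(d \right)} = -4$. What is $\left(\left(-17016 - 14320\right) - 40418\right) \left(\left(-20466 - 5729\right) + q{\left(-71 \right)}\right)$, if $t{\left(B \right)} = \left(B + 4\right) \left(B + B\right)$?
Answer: $1732428576$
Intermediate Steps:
$t{\left(B \right)} = 2 B \left(4 + B\right)$ ($t{\left(B \right)} = \left(4 + B\right) 2 B = 2 B \left(4 + B\right)$)
$q{\left(R \right)} = 63 - 28 R$ ($q{\left(R \right)} = 63 + 7 \left(2 \cdot 0 \left(4 + 0\right) + R\right) \left(-4\right) = 63 + 7 \left(2 \cdot 0 \cdot 4 + R\right) \left(-4\right) = 63 + 7 \left(0 + R\right) \left(-4\right) = 63 + 7 R \left(-4\right) = 63 + 7 \left(- 4 R\right) = 63 - 28 R$)
$\left(\left(-17016 - 14320\right) - 40418\right) \left(\left(-20466 - 5729\right) + q{\left(-71 \right)}\right) = \left(\left(-17016 - 14320\right) - 40418\right) \left(\left(-20466 - 5729\right) + \left(63 - -1988\right)\right) = \left(\left(-17016 - 14320\right) - 40418\right) \left(\left(-20466 - 5729\right) + \left(63 + 1988\right)\right) = \left(-31336 - 40418\right) \left(-26195 + 2051\right) = \left(-71754\right) \left(-24144\right) = 1732428576$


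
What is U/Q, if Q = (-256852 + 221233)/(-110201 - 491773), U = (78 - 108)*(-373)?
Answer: 2245363020/11873 ≈ 1.8912e+5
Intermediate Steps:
U = 11190 (U = -30*(-373) = 11190)
Q = 11873/200658 (Q = -35619/(-601974) = -35619*(-1/601974) = 11873/200658 ≈ 0.059170)
U/Q = 11190/(11873/200658) = 11190*(200658/11873) = 2245363020/11873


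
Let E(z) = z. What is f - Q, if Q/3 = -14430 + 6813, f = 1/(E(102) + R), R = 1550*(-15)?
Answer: 528954947/23148 ≈ 22851.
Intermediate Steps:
R = -23250
f = -1/23148 (f = 1/(102 - 23250) = 1/(-23148) = -1/23148 ≈ -4.3200e-5)
Q = -22851 (Q = 3*(-14430 + 6813) = 3*(-7617) = -22851)
f - Q = -1/23148 - 1*(-22851) = -1/23148 + 22851 = 528954947/23148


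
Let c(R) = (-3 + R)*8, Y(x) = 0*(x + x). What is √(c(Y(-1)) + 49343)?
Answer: √49319 ≈ 222.08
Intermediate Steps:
Y(x) = 0 (Y(x) = 0*(2*x) = 0)
c(R) = -24 + 8*R
√(c(Y(-1)) + 49343) = √((-24 + 8*0) + 49343) = √((-24 + 0) + 49343) = √(-24 + 49343) = √49319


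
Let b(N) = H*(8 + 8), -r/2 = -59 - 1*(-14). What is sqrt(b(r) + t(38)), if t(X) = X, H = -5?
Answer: I*sqrt(42) ≈ 6.4807*I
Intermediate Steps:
r = 90 (r = -2*(-59 - 1*(-14)) = -2*(-59 + 14) = -2*(-45) = 90)
b(N) = -80 (b(N) = -5*(8 + 8) = -5*16 = -80)
sqrt(b(r) + t(38)) = sqrt(-80 + 38) = sqrt(-42) = I*sqrt(42)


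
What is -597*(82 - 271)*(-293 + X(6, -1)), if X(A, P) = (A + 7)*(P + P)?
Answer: -35993727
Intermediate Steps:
X(A, P) = 2*P*(7 + A) (X(A, P) = (7 + A)*(2*P) = 2*P*(7 + A))
-597*(82 - 271)*(-293 + X(6, -1)) = -597*(82 - 271)*(-293 + 2*(-1)*(7 + 6)) = -(-112833)*(-293 + 2*(-1)*13) = -(-112833)*(-293 - 26) = -(-112833)*(-319) = -597*60291 = -35993727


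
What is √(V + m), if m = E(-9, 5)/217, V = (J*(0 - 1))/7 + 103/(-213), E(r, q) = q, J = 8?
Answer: I*√3425438310/46221 ≈ 1.2662*I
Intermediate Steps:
V = -2425/1491 (V = (8*(0 - 1))/7 + 103/(-213) = (8*(-1))*(⅐) + 103*(-1/213) = -8*⅐ - 103/213 = -8/7 - 103/213 = -2425/1491 ≈ -1.6264)
m = 5/217 ≈ 0.023041
√(V + m) = √(-2425/1491 + 5/217) = √(-74110/46221) = I*√3425438310/46221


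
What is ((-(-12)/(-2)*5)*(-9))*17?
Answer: 4590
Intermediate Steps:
((-(-12)/(-2)*5)*(-9))*17 = ((-(-12)*(-1)/2*5)*(-9))*17 = ((-4*3/2*5)*(-9))*17 = (-6*5*(-9))*17 = -30*(-9)*17 = 270*17 = 4590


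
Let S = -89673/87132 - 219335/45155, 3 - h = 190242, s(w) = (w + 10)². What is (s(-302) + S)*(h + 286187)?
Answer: 536418718260750749/65574091 ≈ 8.1803e+9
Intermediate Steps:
s(w) = (10 + w)²
h = -190239 (h = 3 - 1*190242 = 3 - 190242 = -190239)
S = -1544018769/262296364 (S = -89673*1/87132 - 219335*1/45155 = -29891/29044 - 43867/9031 = -1544018769/262296364 ≈ -5.8865)
(s(-302) + S)*(h + 286187) = ((10 - 302)² - 1544018769/262296364)*(-190239 + 286187) = ((-292)² - 1544018769/262296364)*95948 = (85264 - 1544018769/262296364)*95948 = (22362893161327/262296364)*95948 = 536418718260750749/65574091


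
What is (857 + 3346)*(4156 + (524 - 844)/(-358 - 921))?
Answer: 22342492332/1279 ≈ 1.7469e+7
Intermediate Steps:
(857 + 3346)*(4156 + (524 - 844)/(-358 - 921)) = 4203*(4156 - 320/(-1279)) = 4203*(4156 - 320*(-1/1279)) = 4203*(4156 + 320/1279) = 4203*(5315844/1279) = 22342492332/1279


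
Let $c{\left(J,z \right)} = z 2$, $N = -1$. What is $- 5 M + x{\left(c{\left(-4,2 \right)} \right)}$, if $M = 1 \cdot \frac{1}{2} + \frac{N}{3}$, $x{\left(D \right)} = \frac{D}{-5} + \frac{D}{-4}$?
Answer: $- \frac{79}{30} \approx -2.6333$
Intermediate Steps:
$c{\left(J,z \right)} = 2 z$
$x{\left(D \right)} = - \frac{9 D}{20}$ ($x{\left(D \right)} = D \left(- \frac{1}{5}\right) + D \left(- \frac{1}{4}\right) = - \frac{D}{5} - \frac{D}{4} = - \frac{9 D}{20}$)
$M = \frac{1}{6}$ ($M = 1 \cdot \frac{1}{2} - \frac{1}{3} = \frac{1}{2} - \frac{1}{3} = \frac{1}{6} \approx 0.16667$)
$- 5 M + x{\left(c{\left(-4,2 \right)} \right)} = \left(-5\right) \frac{1}{6} - \frac{9 \cdot 2 \cdot 2}{20} = - \frac{5}{6} - \frac{9}{5} = - \frac{79}{30}$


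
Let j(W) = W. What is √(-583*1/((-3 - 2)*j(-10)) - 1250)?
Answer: I*√126166/10 ≈ 35.52*I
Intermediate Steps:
√(-583*1/((-3 - 2)*j(-10)) - 1250) = √(-583*(-1/(10*(-3 - 2))) - 1250) = √(-583/((-10*(-5))) - 1250) = √(-583/50 - 1250) = √(-63083/50) = I*√126166/10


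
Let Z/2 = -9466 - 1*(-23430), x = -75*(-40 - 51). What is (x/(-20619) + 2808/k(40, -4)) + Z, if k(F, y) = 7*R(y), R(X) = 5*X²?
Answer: 13438693253/481110 ≈ 27933.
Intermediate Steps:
x = 6825 (x = -75*(-91) = 6825)
k(F, y) = 35*y² (k(F, y) = 7*(5*y²) = 35*y²)
Z = 27928 (Z = 2*(-9466 - 1*(-23430)) = 2*(-9466 + 23430) = 2*13964 = 27928)
(x/(-20619) + 2808/k(40, -4)) + Z = (6825/(-20619) + 2808/((35*(-4)²))) + 27928 = (6825*(-1/20619) + 2808/((35*16))) + 27928 = (-2275/6873 + 2808/560) + 27928 = (-2275/6873 + 2808*(1/560)) + 27928 = (-2275/6873 + 351/70) + 27928 = 2253173/481110 + 27928 = 13438693253/481110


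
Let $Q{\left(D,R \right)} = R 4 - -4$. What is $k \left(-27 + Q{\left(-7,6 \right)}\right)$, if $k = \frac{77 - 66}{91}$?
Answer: $\frac{11}{91} \approx 0.12088$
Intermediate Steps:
$Q{\left(D,R \right)} = 4 + 4 R$ ($Q{\left(D,R \right)} = 4 R + 4 = 4 + 4 R$)
$k = \frac{11}{91}$ ($k = \left(77 - 66\right) \frac{1}{91} = 11 \cdot \frac{1}{91} = \frac{11}{91} \approx 0.12088$)
$k \left(-27 + Q{\left(-7,6 \right)}\right) = \frac{11 \left(-27 + \left(4 + 4 \cdot 6\right)\right)}{91} = \frac{11 \left(-27 + \left(4 + 24\right)\right)}{91} = \frac{11 \left(-27 + 28\right)}{91} = \frac{11}{91} \cdot 1 = \frac{11}{91}$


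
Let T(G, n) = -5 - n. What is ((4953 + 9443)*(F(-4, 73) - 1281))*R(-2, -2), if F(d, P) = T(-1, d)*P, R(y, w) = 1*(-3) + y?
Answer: 97460920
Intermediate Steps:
R(y, w) = -3 + y
F(d, P) = P*(-5 - d) (F(d, P) = (-5 - d)*P = P*(-5 - d))
((4953 + 9443)*(F(-4, 73) - 1281))*R(-2, -2) = ((4953 + 9443)*(-1*73*(5 - 4) - 1281))*(-3 - 2) = (14396*(-1*73*1 - 1281))*(-5) = (14396*(-73 - 1281))*(-5) = (14396*(-1354))*(-5) = -19492184*(-5) = 97460920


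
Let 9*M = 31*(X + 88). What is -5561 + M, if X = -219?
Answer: -54110/9 ≈ -6012.2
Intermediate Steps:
M = -4061/9 (M = (31*(-219 + 88))/9 = (31*(-131))/9 = (⅑)*(-4061) = -4061/9 ≈ -451.22)
-5561 + M = -5561 - 4061/9 = -54110/9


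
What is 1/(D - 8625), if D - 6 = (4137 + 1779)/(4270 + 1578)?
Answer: -86/741147 ≈ -0.00011604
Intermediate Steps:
D = 603/86 (D = 6 + (4137 + 1779)/(4270 + 1578) = 6 + 5916/5848 = 6 + 5916*(1/5848) = 6 + 87/86 = 603/86 ≈ 7.0116)
1/(D - 8625) = 1/(603/86 - 8625) = 1/(-741147/86) = -86/741147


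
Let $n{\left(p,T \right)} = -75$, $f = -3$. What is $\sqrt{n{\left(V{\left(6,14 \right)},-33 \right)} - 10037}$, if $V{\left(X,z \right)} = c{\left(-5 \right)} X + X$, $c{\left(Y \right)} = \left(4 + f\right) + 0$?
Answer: $8 i \sqrt{158} \approx 100.56 i$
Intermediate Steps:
$c{\left(Y \right)} = 1$ ($c{\left(Y \right)} = \left(4 - 3\right) + 0 = 1 + 0 = 1$)
$V{\left(X,z \right)} = 2 X$ ($V{\left(X,z \right)} = 1 X + X = X + X = 2 X$)
$\sqrt{n{\left(V{\left(6,14 \right)},-33 \right)} - 10037} = \sqrt{-75 - 10037} = \sqrt{-10112} = 8 i \sqrt{158}$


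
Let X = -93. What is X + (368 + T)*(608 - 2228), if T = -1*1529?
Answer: 1880727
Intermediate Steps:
T = -1529
X + (368 + T)*(608 - 2228) = -93 + (368 - 1529)*(608 - 2228) = -93 - 1161*(-1620) = -93 + 1880820 = 1880727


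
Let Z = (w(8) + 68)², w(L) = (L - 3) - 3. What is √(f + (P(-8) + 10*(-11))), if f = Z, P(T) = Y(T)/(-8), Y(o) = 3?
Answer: √76634/4 ≈ 69.207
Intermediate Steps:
w(L) = -6 + L (w(L) = (-3 + L) - 3 = -6 + L)
P(T) = -3/8 (P(T) = 3/(-8) = 3*(-⅛) = -3/8)
Z = 4900 (Z = ((-6 + 8) + 68)² = (2 + 68)² = 70² = 4900)
f = 4900
√(f + (P(-8) + 10*(-11))) = √(4900 + (-3/8 + 10*(-11))) = √(4900 + (-3/8 - 110)) = √(4900 - 883/8) = √(38317/8) = √76634/4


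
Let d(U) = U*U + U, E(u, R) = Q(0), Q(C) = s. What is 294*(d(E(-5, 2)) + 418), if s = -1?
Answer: 122892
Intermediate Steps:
Q(C) = -1
E(u, R) = -1
d(U) = U + U² (d(U) = U² + U = U + U²)
294*(d(E(-5, 2)) + 418) = 294*(-(1 - 1) + 418) = 294*(-1*0 + 418) = 294*(0 + 418) = 294*418 = 122892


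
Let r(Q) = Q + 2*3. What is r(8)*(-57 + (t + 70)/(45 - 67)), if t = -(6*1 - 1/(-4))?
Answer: -36897/44 ≈ -838.57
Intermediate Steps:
t = -25/4 (t = -(6 - ¼*(-1)) = -(6 + ¼) = -1*25/4 = -25/4 ≈ -6.2500)
r(Q) = 6 + Q (r(Q) = Q + 6 = 6 + Q)
r(8)*(-57 + (t + 70)/(45 - 67)) = (6 + 8)*(-57 + (-25/4 + 70)/(45 - 67)) = 14*(-57 + (255/4)/(-22)) = 14*(-57 + (255/4)*(-1/22)) = 14*(-57 - 255/88) = 14*(-5271/88) = -36897/44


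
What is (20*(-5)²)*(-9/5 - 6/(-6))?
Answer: -400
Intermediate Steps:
(20*(-5)²)*(-9/5 - 6/(-6)) = (20*25)*(-9*⅕ - 6*(-⅙)) = 500*(-9/5 + 1) = 500*(-⅘) = -400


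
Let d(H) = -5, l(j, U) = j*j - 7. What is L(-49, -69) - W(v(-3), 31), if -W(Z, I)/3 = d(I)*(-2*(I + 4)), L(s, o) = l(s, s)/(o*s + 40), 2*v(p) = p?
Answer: 3594444/3421 ≈ 1050.7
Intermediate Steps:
l(j, U) = -7 + j**2 (l(j, U) = j**2 - 7 = -7 + j**2)
v(p) = p/2
L(s, o) = (-7 + s**2)/(40 + o*s) (L(s, o) = (-7 + s**2)/(o*s + 40) = (-7 + s**2)/(40 + o*s))
W(Z, I) = -120 - 30*I (W(Z, I) = -(-15)*(-2*(I + 4)) = -(-15)*(-2*(4 + I)) = -(-15)*(-8 - 2*I) = -3*(40 + 10*I) = -120 - 30*I)
L(-49, -69) - W(v(-3), 31) = (-7 + (-49)**2)/(40 - 69*(-49)) - (-120 - 30*31) = (-7 + 2401)/(40 + 3381) - (-120 - 930) = 2394/3421 - 1*(-1050) = (1/3421)*2394 + 1050 = 2394/3421 + 1050 = 3594444/3421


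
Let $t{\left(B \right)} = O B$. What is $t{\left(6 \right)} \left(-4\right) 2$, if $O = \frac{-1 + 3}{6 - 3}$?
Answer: $-32$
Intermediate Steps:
$O = \frac{2}{3} \approx 0.66667$
$t{\left(B \right)} = \frac{2 B}{3}$
$t{\left(6 \right)} \left(-4\right) 2 = \frac{2}{3} \cdot 6 \left(-4\right) 2 = 4 \left(-4\right) 2 = \left(-16\right) 2 = -32$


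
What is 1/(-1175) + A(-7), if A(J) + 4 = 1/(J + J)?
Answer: -66989/16450 ≈ -4.0723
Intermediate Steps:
A(J) = -4 + 1/(2*J) (A(J) = -4 + 1/(J + J) = -4 + 1/(2*J))
1/(-1175) + A(-7) = 1/(-1175) + (-4 + (½)/(-7)) = -1/1175 + (-4 + (½)*(-⅐)) = -1/1175 + (-4 - 1/14) = -1/1175 - 57/14 = -66989/16450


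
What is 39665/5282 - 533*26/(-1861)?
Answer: 147014521/9829802 ≈ 14.956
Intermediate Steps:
39665/5282 - 533*26/(-1861) = 39665*(1/5282) - 13858*(-1/1861) = 39665/5282 + 13858/1861 = 147014521/9829802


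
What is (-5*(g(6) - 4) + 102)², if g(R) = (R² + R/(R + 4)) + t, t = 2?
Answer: 5041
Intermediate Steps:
g(R) = 2 + R² + R/(4 + R) (g(R) = (R² + R/(R + 4)) + 2 = (R² + R/(4 + R)) + 2 = 2 + R² + R/(4 + R))
(-5*(g(6) - 4) + 102)² = (-5*((8 + 6³ + 3*6 + 4*6²)/(4 + 6) - 4) + 102)² = (-5*((8 + 216 + 18 + 4*36)/10 - 4) + 102)² = (-5*((8 + 216 + 18 + 144)/10 - 4) + 102)² = (-5*((⅒)*386 - 4) + 102)² = (-5*(193/5 - 4) + 102)² = (-5*173/5 + 102)² = (-173 + 102)² = (-71)² = 5041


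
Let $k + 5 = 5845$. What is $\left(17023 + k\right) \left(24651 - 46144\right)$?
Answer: $-491394459$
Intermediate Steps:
$k = 5840$ ($k = -5 + 5845 = 5840$)
$\left(17023 + k\right) \left(24651 - 46144\right) = \left(17023 + 5840\right) \left(24651 - 46144\right) = 22863 \left(-21493\right) = -491394459$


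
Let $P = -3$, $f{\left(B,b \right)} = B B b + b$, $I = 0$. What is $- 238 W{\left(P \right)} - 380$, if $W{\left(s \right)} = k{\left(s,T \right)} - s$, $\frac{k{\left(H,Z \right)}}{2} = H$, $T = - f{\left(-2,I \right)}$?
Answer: $334$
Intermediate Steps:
$f{\left(B,b \right)} = b + b B^{2}$ ($f{\left(B,b \right)} = B^{2} b + b = b B^{2} + b = b + b B^{2}$)
$T = 0$ ($T = - 0 \left(1 + \left(-2\right)^{2}\right) = - 0 \left(1 + 4\right) = - 0 \cdot 5 = \left(-1\right) 0 = 0$)
$k{\left(H,Z \right)} = 2 H$
$W{\left(s \right)} = s$ ($W{\left(s \right)} = 2 s - s = s$)
$- 238 W{\left(P \right)} - 380 = \left(-238\right) \left(-3\right) - 380 = 714 - 380 = 334$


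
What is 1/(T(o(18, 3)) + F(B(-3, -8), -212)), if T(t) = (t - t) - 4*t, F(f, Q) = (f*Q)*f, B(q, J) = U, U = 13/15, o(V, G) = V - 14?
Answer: -225/39428 ≈ -0.0057066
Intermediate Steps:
o(V, G) = -14 + V
U = 13/15 (U = 13*(1/15) = 13/15 ≈ 0.86667)
B(q, J) = 13/15
F(f, Q) = Q*f² (F(f, Q) = (Q*f)*f = Q*f²)
T(t) = -4*t (T(t) = 0 - 4*t = -4*t)
1/(T(o(18, 3)) + F(B(-3, -8), -212)) = 1/(-4*(-14 + 18) - 212*(13/15)²) = 1/(-4*4 - 212*169/225) = 1/(-16 - 35828/225) = 1/(-39428/225) = -225/39428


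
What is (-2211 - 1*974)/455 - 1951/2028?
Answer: -16147/2028 ≈ -7.9620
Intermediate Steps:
(-2211 - 1*974)/455 - 1951/2028 = (-2211 - 974)*(1/455) - 1951*1/2028 = -3185*1/455 - 1951/2028 = -7 - 1951/2028 = -16147/2028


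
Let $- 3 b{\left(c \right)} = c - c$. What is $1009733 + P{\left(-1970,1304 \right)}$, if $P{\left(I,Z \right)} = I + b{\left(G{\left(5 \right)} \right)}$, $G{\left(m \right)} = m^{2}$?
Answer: $1007763$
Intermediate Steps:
$b{\left(c \right)} = 0$ ($b{\left(c \right)} = - \frac{c - c}{3} = \left(- \frac{1}{3}\right) 0 = 0$)
$P{\left(I,Z \right)} = I$ ($P{\left(I,Z \right)} = I + 0 = I$)
$1009733 + P{\left(-1970,1304 \right)} = 1009733 - 1970 = 1007763$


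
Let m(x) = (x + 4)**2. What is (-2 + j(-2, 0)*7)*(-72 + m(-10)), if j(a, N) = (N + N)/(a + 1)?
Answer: 72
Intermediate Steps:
j(a, N) = 2*N/(1 + a) (j(a, N) = (2*N)/(1 + a) = 2*N/(1 + a))
m(x) = (4 + x)**2
(-2 + j(-2, 0)*7)*(-72 + m(-10)) = (-2 + (2*0/(1 - 2))*7)*(-72 + (4 - 10)**2) = (-2 + (2*0/(-1))*7)*(-72 + (-6)**2) = (-2 + (2*0*(-1))*7)*(-72 + 36) = (-2 + 0*7)*(-36) = (-2 + 0)*(-36) = -2*(-36) = 72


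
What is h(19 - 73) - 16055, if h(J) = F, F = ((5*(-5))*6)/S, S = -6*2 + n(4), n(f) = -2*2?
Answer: -128365/8 ≈ -16046.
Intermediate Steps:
n(f) = -4
S = -16 (S = -6*2 - 4 = -12 - 4 = -16)
F = 75/8 (F = ((5*(-5))*6)/(-16) = -25*6*(-1/16) = -150*(-1/16) = 75/8 ≈ 9.3750)
h(J) = 75/8
h(19 - 73) - 16055 = 75/8 - 16055 = -128365/8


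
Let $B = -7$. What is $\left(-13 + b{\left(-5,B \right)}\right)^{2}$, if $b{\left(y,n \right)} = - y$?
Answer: $64$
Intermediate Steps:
$\left(-13 + b{\left(-5,B \right)}\right)^{2} = \left(-13 - -5\right)^{2} = \left(-13 + 5\right)^{2} = \left(-8\right)^{2} = 64$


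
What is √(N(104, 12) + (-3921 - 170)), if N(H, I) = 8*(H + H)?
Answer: I*√2427 ≈ 49.265*I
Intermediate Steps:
N(H, I) = 16*H (N(H, I) = 8*(2*H) = 16*H)
√(N(104, 12) + (-3921 - 170)) = √(16*104 + (-3921 - 170)) = √(1664 - 4091) = √(-2427) = I*√2427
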